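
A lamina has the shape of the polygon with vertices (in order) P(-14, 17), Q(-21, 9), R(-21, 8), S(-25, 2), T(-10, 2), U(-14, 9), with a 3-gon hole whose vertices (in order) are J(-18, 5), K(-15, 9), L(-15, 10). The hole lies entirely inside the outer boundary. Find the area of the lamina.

101.5

Outer boundary:
Apply the shoelace formula: 2A = Σ (x_i·y_{i+1} − x_{i+1}·y_i), indices taken mod 6.
P→Q: (-14)(9) − (-21)(17) = 231
Q→R: (-21)(8) − (-21)(9) = 21
R→S: (-21)(2) − (-25)(8) = 158
S→T: (-25)(2) − (-10)(2) = -30
T→U: (-10)(9) − (-14)(2) = -62
U→P: (-14)(17) − (-14)(9) = -112
Σ = 206
Area = |Σ|/2 = 103.
Hole:
J→K: (-18)(9) − (-15)(5) = -87
K→L: (-15)(10) − (-15)(9) = -15
L→J: (-15)(5) − (-18)(10) = 105
Σ = 3
Area = |Σ|/2 = 1.5.
Net area = 103 − 1.5 = 101.5.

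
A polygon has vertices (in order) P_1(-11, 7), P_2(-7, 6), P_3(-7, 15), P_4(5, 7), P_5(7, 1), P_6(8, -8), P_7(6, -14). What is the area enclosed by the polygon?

244

Cross-terms: -17, -63, -124, -44, -64, -64, -112  ⇒  Σ = -488
Area = |Σ|/2 = 244.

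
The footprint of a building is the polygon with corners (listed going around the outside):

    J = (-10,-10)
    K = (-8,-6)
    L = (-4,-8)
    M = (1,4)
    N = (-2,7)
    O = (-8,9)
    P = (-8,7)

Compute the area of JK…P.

115.5

Apply the shoelace formula: 2A = Σ (x_i·y_{i+1} − x_{i+1}·y_i), indices taken mod 7.
Σ = (-20) + (40) + (-8) + (15) + (38) + (16) + (150) = 231
Area = |Σ|/2 = 115.5.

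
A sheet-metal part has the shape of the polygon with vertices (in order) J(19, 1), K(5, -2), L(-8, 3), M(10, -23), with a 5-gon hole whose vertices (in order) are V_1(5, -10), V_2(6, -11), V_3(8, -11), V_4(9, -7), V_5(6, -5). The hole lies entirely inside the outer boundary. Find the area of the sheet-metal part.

262.5

Outer boundary:
Apply the shoelace (surveyor's) formula: 2A = Σ (x_i·y_{i+1} − x_{i+1}·y_i), indices taken mod 4.
Σ = (-43) + (-1) + (154) + (447) = 557
Area = |Σ|/2 = 278.5.
Hole:
Apply the surveyor's formula: 2A = Σ (x_i·y_{i+1} − x_{i+1}·y_i), indices taken mod 5.
V_1→V_2: (5)(-11) − (6)(-10) = 5
V_2→V_3: (6)(-11) − (8)(-11) = 22
V_3→V_4: (8)(-7) − (9)(-11) = 43
V_4→V_5: (9)(-5) − (6)(-7) = -3
V_5→V_1: (6)(-10) − (5)(-5) = -35
Σ = 32
Area = |Σ|/2 = 16.
Net area = 278.5 − 16 = 262.5.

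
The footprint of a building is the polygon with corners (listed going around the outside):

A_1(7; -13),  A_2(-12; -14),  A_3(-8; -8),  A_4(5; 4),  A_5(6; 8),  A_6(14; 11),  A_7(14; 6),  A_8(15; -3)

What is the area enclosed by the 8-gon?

Apply the shoelace (surveyor's) formula: 2A = Σ (x_i·y_{i+1} − x_{i+1}·y_i), indices taken mod 8.
Cross-terms: -254, -16, 8, 16, -46, -70, -132, -174  ⇒  Σ = -668
Area = |Σ|/2 = 334.

334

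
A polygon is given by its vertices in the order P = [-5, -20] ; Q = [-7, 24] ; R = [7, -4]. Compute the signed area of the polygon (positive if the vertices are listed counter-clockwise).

-280

Apply the shoelace formula: 2A = Σ (x_i·y_{i+1} − x_{i+1}·y_i), indices taken mod 3.
P→Q: (-5)(24) − (-7)(-20) = -260
Q→R: (-7)(-4) − (7)(24) = -140
R→P: (7)(-20) − (-5)(-4) = -160
Σ = -560
Signed area = Σ/2 = -280 (negative ⇒ clockwise traversal).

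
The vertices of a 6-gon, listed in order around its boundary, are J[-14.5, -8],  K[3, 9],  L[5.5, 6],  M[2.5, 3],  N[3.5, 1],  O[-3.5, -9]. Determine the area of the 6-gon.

137.5

Apply Gauss's area formula: 2A = Σ (x_i·y_{i+1} − x_{i+1}·y_i), indices taken mod 6.
Σ = (-106.5) + (-31.5) + (1.5) + (-8) + (-28) + (-102.5) = -275
Area = |Σ|/2 = 137.5.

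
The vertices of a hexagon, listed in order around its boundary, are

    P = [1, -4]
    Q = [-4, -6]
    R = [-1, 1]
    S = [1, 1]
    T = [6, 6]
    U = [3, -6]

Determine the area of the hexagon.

47

Cross-terms: -22, -10, -2, 0, -54, -6  ⇒  Σ = -94
Area = |Σ|/2 = 47.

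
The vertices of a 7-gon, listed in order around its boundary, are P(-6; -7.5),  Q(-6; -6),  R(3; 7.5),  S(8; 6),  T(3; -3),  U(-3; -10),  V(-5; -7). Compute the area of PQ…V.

Apply Gauss's area formula: 2A = Σ (x_i·y_{i+1} − x_{i+1}·y_i), indices taken mod 7.
P→Q: (-6)(-6) − (-6)(-7.5) = -9
Q→R: (-6)(7.5) − (3)(-6) = -27
R→S: (3)(6) − (8)(7.5) = -42
S→T: (8)(-3) − (3)(6) = -42
T→U: (3)(-10) − (-3)(-3) = -39
U→V: (-3)(-7) − (-5)(-10) = -29
V→P: (-5)(-7.5) − (-6)(-7) = -4.5
Σ = -192.5
Area = |Σ|/2 = 96.25.

96.25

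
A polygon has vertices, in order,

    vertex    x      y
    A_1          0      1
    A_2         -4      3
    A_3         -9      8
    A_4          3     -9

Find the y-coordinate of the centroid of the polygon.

Apply Gauss's area formula. First the cross-terms c_i = x_i·y_{i+1} − x_{i+1}·y_i:
  4, -5, 57, 3  ⇒  2A = 59, A = 29.5.
Then Σ (y_i + y_{i+1})·c_i = -120, so ȳ = -120 / (6·29.5) = -40/59.

-40/59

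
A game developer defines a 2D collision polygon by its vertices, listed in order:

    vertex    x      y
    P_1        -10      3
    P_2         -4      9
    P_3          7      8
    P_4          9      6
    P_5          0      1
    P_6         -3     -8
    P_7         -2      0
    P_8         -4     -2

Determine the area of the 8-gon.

Apply the surveyor's formula: 2A = Σ (x_i·y_{i+1} − x_{i+1}·y_i), indices taken mod 8.
P_1→P_2: (-10)(9) − (-4)(3) = -78
P_2→P_3: (-4)(8) − (7)(9) = -95
P_3→P_4: (7)(6) − (9)(8) = -30
P_4→P_5: (9)(1) − (0)(6) = 9
P_5→P_6: (0)(-8) − (-3)(1) = 3
P_6→P_7: (-3)(0) − (-2)(-8) = -16
P_7→P_8: (-2)(-2) − (-4)(0) = 4
P_8→P_1: (-4)(3) − (-10)(-2) = -32
Σ = -235
Area = |Σ|/2 = 117.5.

117.5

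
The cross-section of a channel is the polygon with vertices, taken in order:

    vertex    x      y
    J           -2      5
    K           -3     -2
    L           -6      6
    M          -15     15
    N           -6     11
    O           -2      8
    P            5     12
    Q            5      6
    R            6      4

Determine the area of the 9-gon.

92

Cross-terms: 19, -30, 0, -75, -26, -64, -30, -16, 38  ⇒  Σ = -184
Area = |Σ|/2 = 92.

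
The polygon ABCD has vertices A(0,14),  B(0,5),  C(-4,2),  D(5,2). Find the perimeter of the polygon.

|AB| = √((0)² + (-9)²) = √81 = 9
|BC| = √((-4)² + (-3)²) = √25 = 5
|CD| = √((9)² + (0)²) = √81 = 9
|DA| = √((-5)² + (12)²) = √169 = 13
Perimeter = 9 + 5 + 9 + 13 = 36.

36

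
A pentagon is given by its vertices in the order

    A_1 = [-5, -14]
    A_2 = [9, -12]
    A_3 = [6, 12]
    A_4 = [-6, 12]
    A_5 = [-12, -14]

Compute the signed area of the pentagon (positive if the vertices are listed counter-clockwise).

Apply the surveyor's formula: 2A = Σ (x_i·y_{i+1} − x_{i+1}·y_i), indices taken mod 5.
Σ = (186) + (180) + (144) + (228) + (98) = 836
Signed area = Σ/2 = 418 (positive ⇒ counter-clockwise traversal).

418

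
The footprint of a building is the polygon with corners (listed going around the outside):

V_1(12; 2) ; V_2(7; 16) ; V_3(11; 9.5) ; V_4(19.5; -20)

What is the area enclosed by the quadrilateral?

Σ = (178) + (-109.5) + (-405.25) + (279) = -57.75
Area = |Σ|/2 = 28.875.

28.875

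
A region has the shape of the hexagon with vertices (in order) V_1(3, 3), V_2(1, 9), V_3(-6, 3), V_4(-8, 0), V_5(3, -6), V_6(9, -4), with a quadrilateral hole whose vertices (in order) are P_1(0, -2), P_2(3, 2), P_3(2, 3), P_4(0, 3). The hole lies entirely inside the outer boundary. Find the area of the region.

Outer boundary:
Apply the shoelace formula: 2A = Σ (x_i·y_{i+1} − x_{i+1}·y_i), indices taken mod 6.
V_1→V_2: (3)(9) − (1)(3) = 24
V_2→V_3: (1)(3) − (-6)(9) = 57
V_3→V_4: (-6)(0) − (-8)(3) = 24
V_4→V_5: (-8)(-6) − (3)(0) = 48
V_5→V_6: (3)(-4) − (9)(-6) = 42
V_6→V_1: (9)(3) − (3)(-4) = 39
Σ = 234
Area = |Σ|/2 = 117.
Hole:
Cross-terms: 6, 5, 6, 0  ⇒  Σ = 17
Area = |Σ|/2 = 8.5.
Net area = 117 − 8.5 = 108.5.

108.5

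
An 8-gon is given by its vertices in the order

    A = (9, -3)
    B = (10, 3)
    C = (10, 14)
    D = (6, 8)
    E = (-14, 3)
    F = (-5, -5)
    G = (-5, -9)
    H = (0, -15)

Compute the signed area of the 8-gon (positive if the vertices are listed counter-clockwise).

304

Apply Gauss's area formula: 2A = Σ (x_i·y_{i+1} − x_{i+1}·y_i), indices taken mod 8.
Cross-terms: 57, 110, -4, 130, 85, 20, 75, 135  ⇒  Σ = 608
Signed area = Σ/2 = 304 (positive ⇒ counter-clockwise traversal).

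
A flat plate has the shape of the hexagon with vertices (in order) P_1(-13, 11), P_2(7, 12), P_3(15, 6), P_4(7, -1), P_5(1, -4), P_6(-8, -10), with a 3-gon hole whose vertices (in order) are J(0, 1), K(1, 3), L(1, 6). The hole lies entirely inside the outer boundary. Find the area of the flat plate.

356

Outer boundary:
Apply Gauss's area formula: 2A = Σ (x_i·y_{i+1} − x_{i+1}·y_i), indices taken mod 6.
P_1→P_2: (-13)(12) − (7)(11) = -233
P_2→P_3: (7)(6) − (15)(12) = -138
P_3→P_4: (15)(-1) − (7)(6) = -57
P_4→P_5: (7)(-4) − (1)(-1) = -27
P_5→P_6: (1)(-10) − (-8)(-4) = -42
P_6→P_1: (-8)(11) − (-13)(-10) = -218
Σ = -715
Area = |Σ|/2 = 357.5.
Hole:
Apply the surveyor's formula: 2A = Σ (x_i·y_{i+1} − x_{i+1}·y_i), indices taken mod 3.
J→K: (0)(3) − (1)(1) = -1
K→L: (1)(6) − (1)(3) = 3
L→J: (1)(1) − (0)(6) = 1
Σ = 3
Area = |Σ|/2 = 1.5.
Net area = 357.5 − 1.5 = 356.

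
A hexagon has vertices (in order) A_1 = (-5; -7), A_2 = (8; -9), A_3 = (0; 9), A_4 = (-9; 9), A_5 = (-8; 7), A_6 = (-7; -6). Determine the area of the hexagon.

Σ = (101) + (72) + (81) + (9) + (97) + (19) = 379
Area = |Σ|/2 = 189.5.

189.5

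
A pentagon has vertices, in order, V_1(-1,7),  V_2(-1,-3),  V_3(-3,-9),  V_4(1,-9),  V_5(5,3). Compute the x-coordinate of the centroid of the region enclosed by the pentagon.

29/33

Apply the shoelace formula. First the cross-terms c_i = x_i·y_{i+1} − x_{i+1}·y_i:
  10, 0, 36, 48, 38  ⇒  2A = 132, A = 66.
Then Σ (x_i + x_{i+1})·c_i = 348, so x̄ = 348 / (6·66) = 29/33.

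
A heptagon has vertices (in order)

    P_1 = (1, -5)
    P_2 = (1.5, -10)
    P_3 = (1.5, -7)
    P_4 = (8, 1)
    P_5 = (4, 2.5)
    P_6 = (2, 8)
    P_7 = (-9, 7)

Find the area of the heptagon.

113.25

Apply the shoelace formula: 2A = Σ (x_i·y_{i+1} − x_{i+1}·y_i), indices taken mod 7.
Σ = (-2.5) + (4.5) + (57.5) + (16) + (27) + (86) + (38) = 226.5
Area = |Σ|/2 = 113.25.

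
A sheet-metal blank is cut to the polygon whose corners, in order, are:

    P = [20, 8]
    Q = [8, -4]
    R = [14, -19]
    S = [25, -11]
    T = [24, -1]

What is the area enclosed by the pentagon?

Apply the surveyor's formula: 2A = Σ (x_i·y_{i+1} − x_{i+1}·y_i), indices taken mod 5.
Σ = (-144) + (-96) + (321) + (239) + (212) = 532
Area = |Σ|/2 = 266.

266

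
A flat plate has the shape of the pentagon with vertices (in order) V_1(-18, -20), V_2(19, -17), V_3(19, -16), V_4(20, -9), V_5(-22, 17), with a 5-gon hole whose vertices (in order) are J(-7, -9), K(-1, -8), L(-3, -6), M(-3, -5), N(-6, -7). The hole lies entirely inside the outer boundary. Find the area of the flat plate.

860

Outer boundary:
Apply the surveyor's formula: 2A = Σ (x_i·y_{i+1} − x_{i+1}·y_i), indices taken mod 5.
Σ = (686) + (19) + (149) + (142) + (746) = 1742
Area = |Σ|/2 = 871.
Hole:
Cross-terms: 47, -18, -3, -9, 5  ⇒  Σ = 22
Area = |Σ|/2 = 11.
Net area = 871 − 11 = 860.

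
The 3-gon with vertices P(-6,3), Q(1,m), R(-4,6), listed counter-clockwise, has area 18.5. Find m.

The doubled signed area Σ (x_i y_{i+1} − x_{i+1} y_i) is linear in m.
With m=0 it equals 27; the coefficient of m is -2 (from the two edges through Q).
So -2·m + 27 = 2·18.5 = 37 ⇒ m = -5.

-5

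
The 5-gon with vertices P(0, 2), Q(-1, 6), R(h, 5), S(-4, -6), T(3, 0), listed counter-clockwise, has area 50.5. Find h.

-5

Write out the shoelace sum; only the two edges meeting at R involve h:
2·Area = [((-1)·5 − h·6) + (h·(-6) − (-4)·5)] + 26
       = -12·h + 41 = 101
⇒ h = -5.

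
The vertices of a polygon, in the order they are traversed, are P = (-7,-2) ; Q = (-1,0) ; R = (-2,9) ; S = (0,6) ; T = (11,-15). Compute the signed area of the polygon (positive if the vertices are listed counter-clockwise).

-108

Apply the surveyor's formula: 2A = Σ (x_i·y_{i+1} − x_{i+1}·y_i), indices taken mod 5.
Σ = (-2) + (-9) + (-12) + (-66) + (-127) = -216
Signed area = Σ/2 = -108 (negative ⇒ clockwise traversal).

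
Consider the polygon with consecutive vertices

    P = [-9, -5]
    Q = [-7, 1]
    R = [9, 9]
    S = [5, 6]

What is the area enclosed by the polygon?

39

P→Q: (-9)(1) − (-7)(-5) = -44
Q→R: (-7)(9) − (9)(1) = -72
R→S: (9)(6) − (5)(9) = 9
S→P: (5)(-5) − (-9)(6) = 29
Σ = -78
Area = |Σ|/2 = 39.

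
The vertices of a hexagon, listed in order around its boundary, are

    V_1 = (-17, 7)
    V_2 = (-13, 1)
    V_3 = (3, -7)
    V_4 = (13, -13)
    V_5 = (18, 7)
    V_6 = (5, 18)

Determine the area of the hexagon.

584.5

Σ = (74) + (88) + (52) + (325) + (289) + (341) = 1169
Area = |Σ|/2 = 584.5.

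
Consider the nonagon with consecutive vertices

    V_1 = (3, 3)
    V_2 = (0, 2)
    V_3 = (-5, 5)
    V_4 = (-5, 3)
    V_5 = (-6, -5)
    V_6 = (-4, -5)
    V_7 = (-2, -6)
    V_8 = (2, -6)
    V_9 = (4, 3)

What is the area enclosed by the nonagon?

75

Apply the shoelace formula: 2A = Σ (x_i·y_{i+1} − x_{i+1}·y_i), indices taken mod 9.
Σ = (6) + (10) + (10) + (43) + (10) + (14) + (24) + (30) + (3) = 150
Area = |Σ|/2 = 75.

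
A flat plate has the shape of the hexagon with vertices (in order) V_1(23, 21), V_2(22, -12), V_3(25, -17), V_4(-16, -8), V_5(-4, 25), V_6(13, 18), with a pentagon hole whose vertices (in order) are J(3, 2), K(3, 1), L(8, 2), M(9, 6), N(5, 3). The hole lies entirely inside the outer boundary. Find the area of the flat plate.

Outer boundary:
Σ = (-738) + (-74) + (-472) + (-432) + (-397) + (-141) = -2254
Area = |Σ|/2 = 1127.
Hole:
J→K: (3)(1) − (3)(2) = -3
K→L: (3)(2) − (8)(1) = -2
L→M: (8)(6) − (9)(2) = 30
M→N: (9)(3) − (5)(6) = -3
N→J: (5)(2) − (3)(3) = 1
Σ = 23
Area = |Σ|/2 = 11.5.
Net area = 1127 − 11.5 = 1115.5.

1115.5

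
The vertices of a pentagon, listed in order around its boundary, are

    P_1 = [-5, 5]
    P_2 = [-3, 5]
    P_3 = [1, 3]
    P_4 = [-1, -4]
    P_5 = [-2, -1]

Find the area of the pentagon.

Apply the surveyor's formula: 2A = Σ (x_i·y_{i+1} − x_{i+1}·y_i), indices taken mod 5.
Cross-terms: -10, -14, -1, -7, -15  ⇒  Σ = -47
Area = |Σ|/2 = 23.5.

23.5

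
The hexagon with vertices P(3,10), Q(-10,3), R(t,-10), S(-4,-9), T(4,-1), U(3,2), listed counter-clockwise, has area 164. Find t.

The doubled signed area Σ (x_i y_{i+1} − x_{i+1} y_i) is linear in t.
With t=0 it equals 244; the coefficient of t is -12 (from the two edges through R).
So -12·t + 244 = 2·164 = 328 ⇒ t = -7.

-7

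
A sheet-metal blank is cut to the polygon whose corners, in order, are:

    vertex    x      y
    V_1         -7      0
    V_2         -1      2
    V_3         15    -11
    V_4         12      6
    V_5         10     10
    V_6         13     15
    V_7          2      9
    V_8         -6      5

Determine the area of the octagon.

227.5

Apply the shoelace (surveyor's) formula: 2A = Σ (x_i·y_{i+1} − x_{i+1}·y_i), indices taken mod 8.
Σ = (-14) + (-19) + (222) + (60) + (20) + (87) + (64) + (35) = 455
Area = |Σ|/2 = 227.5.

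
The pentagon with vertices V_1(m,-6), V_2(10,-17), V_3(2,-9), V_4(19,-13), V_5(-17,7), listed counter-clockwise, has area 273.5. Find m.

The doubled signed area Σ (x_i y_{i+1} − x_{i+1} y_i) is linear in m.
With m=0 it equals 163; the coefficient of m is -24 (from the two edges through V_1).
So -24·m + 163 = 2·273.5 = 547 ⇒ m = -16.

-16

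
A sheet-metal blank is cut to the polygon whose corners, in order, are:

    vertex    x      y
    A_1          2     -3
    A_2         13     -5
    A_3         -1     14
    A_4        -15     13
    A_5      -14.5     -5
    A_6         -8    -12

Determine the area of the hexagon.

Apply the shoelace formula: 2A = Σ (x_i·y_{i+1} − x_{i+1}·y_i), indices taken mod 6.
Cross-terms: 29, 177, 197, 263.5, 134, 48  ⇒  Σ = 848.5
Area = |Σ|/2 = 424.25.

424.25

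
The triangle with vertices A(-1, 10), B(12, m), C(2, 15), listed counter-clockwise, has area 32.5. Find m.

The doubled signed area Σ (x_i y_{i+1} − x_{i+1} y_i) is linear in m.
With m=0 it equals 95; the coefficient of m is -3 (from the two edges through B).
So -3·m + 95 = 2·32.5 = 65 ⇒ m = 10.

10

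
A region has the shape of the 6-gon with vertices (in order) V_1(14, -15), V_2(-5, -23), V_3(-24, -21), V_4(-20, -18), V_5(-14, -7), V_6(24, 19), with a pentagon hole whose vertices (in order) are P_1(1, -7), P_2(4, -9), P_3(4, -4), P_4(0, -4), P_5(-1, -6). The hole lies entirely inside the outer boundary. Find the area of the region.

Outer boundary:
Σ = (-397) + (-447) + (12) + (-112) + (-98) + (-626) = -1668
Area = |Σ|/2 = 834.
Hole:
Σ = (19) + (20) + (-16) + (-4) + (13) = 32
Area = |Σ|/2 = 16.
Net area = 834 − 16 = 818.

818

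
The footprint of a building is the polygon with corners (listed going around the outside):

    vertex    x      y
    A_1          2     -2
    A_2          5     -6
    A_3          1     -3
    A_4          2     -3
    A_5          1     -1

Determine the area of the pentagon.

3.5

A_1→A_2: (2)(-6) − (5)(-2) = -2
A_2→A_3: (5)(-3) − (1)(-6) = -9
A_3→A_4: (1)(-3) − (2)(-3) = 3
A_4→A_5: (2)(-1) − (1)(-3) = 1
A_5→A_1: (1)(-2) − (2)(-1) = 0
Σ = -7
Area = |Σ|/2 = 3.5.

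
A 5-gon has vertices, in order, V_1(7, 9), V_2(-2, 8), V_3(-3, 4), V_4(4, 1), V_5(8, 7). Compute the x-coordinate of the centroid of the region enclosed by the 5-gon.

Apply the surveyor's formula. First the cross-terms c_i = x_i·y_{i+1} − x_{i+1}·y_i:
  74, 16, -19, 20, 23  ⇒  2A = 114, A = 57.
Then Σ (x_i + x_{i+1})·c_i = 856, so x̄ = 856 / (6·57) = 428/171.

428/171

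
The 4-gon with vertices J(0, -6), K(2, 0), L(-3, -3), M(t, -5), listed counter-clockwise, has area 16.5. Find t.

-4

The doubled signed area Σ (x_i y_{i+1} − x_{i+1} y_i) is linear in t.
With t=0 it equals 21; the coefficient of t is -3 (from the two edges through M).
So -3·t + 21 = 2·16.5 = 33 ⇒ t = -4.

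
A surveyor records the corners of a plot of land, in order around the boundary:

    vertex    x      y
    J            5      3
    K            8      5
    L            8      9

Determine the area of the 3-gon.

Apply Gauss's area formula: 2A = Σ (x_i·y_{i+1} − x_{i+1}·y_i), indices taken mod 3.
Σ = (1) + (32) + (-21) = 12
Area = |Σ|/2 = 6.

6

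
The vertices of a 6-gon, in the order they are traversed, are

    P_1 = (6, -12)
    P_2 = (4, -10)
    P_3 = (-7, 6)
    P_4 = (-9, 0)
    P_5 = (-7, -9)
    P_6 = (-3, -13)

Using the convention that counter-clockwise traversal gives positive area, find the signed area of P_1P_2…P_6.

Apply the surveyor's formula: 2A = Σ (x_i·y_{i+1} − x_{i+1}·y_i), indices taken mod 6.
Σ = (-12) + (-46) + (54) + (81) + (64) + (114) = 255
Signed area = Σ/2 = 127.5 (positive ⇒ counter-clockwise traversal).

127.5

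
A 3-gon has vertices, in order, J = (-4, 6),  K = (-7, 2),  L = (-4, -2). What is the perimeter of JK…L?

18

|JK| = √((-3)² + (-4)²) = √25 = 5
|KL| = √((3)² + (-4)²) = √25 = 5
|LJ| = √((0)² + (8)²) = √64 = 8
Perimeter = 5 + 5 + 8 = 18.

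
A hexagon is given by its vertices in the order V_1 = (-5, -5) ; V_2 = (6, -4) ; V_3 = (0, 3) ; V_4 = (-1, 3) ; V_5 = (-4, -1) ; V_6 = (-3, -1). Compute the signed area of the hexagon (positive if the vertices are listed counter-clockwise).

Apply the surveyor's formula: 2A = Σ (x_i·y_{i+1} − x_{i+1}·y_i), indices taken mod 6.
Cross-terms: 50, 18, 3, 13, 1, 10  ⇒  Σ = 95
Signed area = Σ/2 = 47.5 (positive ⇒ counter-clockwise traversal).

47.5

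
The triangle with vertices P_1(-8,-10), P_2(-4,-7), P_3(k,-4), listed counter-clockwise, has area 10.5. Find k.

Write out the shoelace sum; only the two edges meeting at P_3 involve k:
2·Area = [((-4)·(-4) − k·(-7)) + (k·(-10) − (-8)·(-4))] + 16
       = -3·k + 0 = 21
⇒ k = -7.

-7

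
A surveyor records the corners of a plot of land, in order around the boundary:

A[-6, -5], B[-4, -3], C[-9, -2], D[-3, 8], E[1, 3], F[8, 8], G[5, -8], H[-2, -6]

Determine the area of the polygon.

Apply the shoelace formula: 2A = Σ (x_i·y_{i+1} − x_{i+1}·y_i), indices taken mod 8.
Σ = (-2) + (-19) + (-78) + (-17) + (-16) + (-104) + (-46) + (-26) = -308
Area = |Σ|/2 = 154.

154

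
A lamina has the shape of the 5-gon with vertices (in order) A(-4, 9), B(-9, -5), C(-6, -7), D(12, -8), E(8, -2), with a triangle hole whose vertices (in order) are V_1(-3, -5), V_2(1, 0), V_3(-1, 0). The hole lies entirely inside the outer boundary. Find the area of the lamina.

Outer boundary:
Apply the shoelace formula: 2A = Σ (x_i·y_{i+1} − x_{i+1}·y_i), indices taken mod 5.
A→B: (-4)(-5) − (-9)(9) = 101
B→C: (-9)(-7) − (-6)(-5) = 33
C→D: (-6)(-8) − (12)(-7) = 132
D→E: (12)(-2) − (8)(-8) = 40
E→A: (8)(9) − (-4)(-2) = 64
Σ = 370
Area = |Σ|/2 = 185.
Hole:
Apply Gauss's area formula: 2A = Σ (x_i·y_{i+1} − x_{i+1}·y_i), indices taken mod 3.
Cross-terms: 5, 0, 5  ⇒  Σ = 10
Area = |Σ|/2 = 5.
Net area = 185 − 5 = 180.

180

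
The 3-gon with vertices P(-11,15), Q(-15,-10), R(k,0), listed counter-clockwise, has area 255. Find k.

Write out the shoelace sum; only the two edges meeting at R involve k:
2·Area = [((-15)·0 − k·(-10)) + (k·15 − (-11)·0)] + 335
       = 25·k + 335 = 510
⇒ k = 7.

7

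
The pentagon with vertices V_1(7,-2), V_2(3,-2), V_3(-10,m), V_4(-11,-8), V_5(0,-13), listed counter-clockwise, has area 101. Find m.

Write out the shoelace sum; only the two edges meeting at V_3 involve m:
2·Area = [(3·m − (-10)·(-2)) + ((-10)·(-8) − (-11)·m)] + 226
       = 14·m + 286 = 202
⇒ m = -6.

-6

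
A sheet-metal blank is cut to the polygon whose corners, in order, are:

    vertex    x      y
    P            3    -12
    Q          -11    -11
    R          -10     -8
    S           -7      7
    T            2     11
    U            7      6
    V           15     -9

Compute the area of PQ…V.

387.5

Apply the shoelace formula: 2A = Σ (x_i·y_{i+1} − x_{i+1}·y_i), indices taken mod 7.
P→Q: (3)(-11) − (-11)(-12) = -165
Q→R: (-11)(-8) − (-10)(-11) = -22
R→S: (-10)(7) − (-7)(-8) = -126
S→T: (-7)(11) − (2)(7) = -91
T→U: (2)(6) − (7)(11) = -65
U→V: (7)(-9) − (15)(6) = -153
V→P: (15)(-12) − (3)(-9) = -153
Σ = -775
Area = |Σ|/2 = 387.5.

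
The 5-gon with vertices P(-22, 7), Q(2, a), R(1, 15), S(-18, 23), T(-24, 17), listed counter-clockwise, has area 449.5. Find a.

-6

Write out the shoelace sum; only the two edges meeting at Q involve a:
2·Area = [((-22)·a − 2·7) + (2·15 − 1·a)] + 745
       = -23·a + 761 = 899
⇒ a = -6.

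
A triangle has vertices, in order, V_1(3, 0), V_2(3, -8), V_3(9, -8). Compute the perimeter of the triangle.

24

|V_1V_2| = √((0)² + (-8)²) = √64 = 8
|V_2V_3| = √((6)² + (0)²) = √36 = 6
|V_3V_1| = √((-6)² + (8)²) = √100 = 10
Perimeter = 8 + 6 + 10 = 24.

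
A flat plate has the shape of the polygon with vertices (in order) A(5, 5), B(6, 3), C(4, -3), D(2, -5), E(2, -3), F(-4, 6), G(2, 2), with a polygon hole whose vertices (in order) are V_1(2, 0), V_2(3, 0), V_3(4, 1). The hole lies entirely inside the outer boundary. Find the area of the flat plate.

37

Outer boundary:
Σ = (-15) + (-30) + (-14) + (4) + (0) + (-20) + (0) = -75
Area = |Σ|/2 = 37.5.
Hole:
Σ = (0) + (3) + (-2) = 1
Area = |Σ|/2 = 0.5.
Net area = 37.5 − 0.5 = 37.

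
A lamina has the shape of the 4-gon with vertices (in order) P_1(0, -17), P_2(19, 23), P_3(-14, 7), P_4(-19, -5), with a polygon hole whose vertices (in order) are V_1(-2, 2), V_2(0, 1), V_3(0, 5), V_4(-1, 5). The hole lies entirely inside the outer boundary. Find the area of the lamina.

Outer boundary:
Σ = (323) + (455) + (203) + (323) = 1304
Area = |Σ|/2 = 652.
Hole:
V_1→V_2: (-2)(1) − (0)(2) = -2
V_2→V_3: (0)(5) − (0)(1) = 0
V_3→V_4: (0)(5) − (-1)(5) = 5
V_4→V_1: (-1)(2) − (-2)(5) = 8
Σ = 11
Area = |Σ|/2 = 5.5.
Net area = 652 − 5.5 = 646.5.

646.5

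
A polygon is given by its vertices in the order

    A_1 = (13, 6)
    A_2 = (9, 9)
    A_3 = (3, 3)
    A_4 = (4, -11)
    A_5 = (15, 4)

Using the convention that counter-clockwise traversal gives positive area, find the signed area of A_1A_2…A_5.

Apply the shoelace (surveyor's) formula: 2A = Σ (x_i·y_{i+1} − x_{i+1}·y_i), indices taken mod 5.
Cross-terms: 63, 0, -45, 181, 38  ⇒  Σ = 237
Signed area = Σ/2 = 118.5 (positive ⇒ counter-clockwise traversal).

118.5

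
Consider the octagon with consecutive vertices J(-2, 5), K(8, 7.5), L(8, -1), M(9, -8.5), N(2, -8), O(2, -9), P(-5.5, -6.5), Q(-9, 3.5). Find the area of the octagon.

Apply the shoelace formula: 2A = Σ (x_i·y_{i+1} − x_{i+1}·y_i), indices taken mod 8.
Cross-terms: -55, -68, -59, -55, -2, -62.5, -77.75, -38  ⇒  Σ = -417.25
Area = |Σ|/2 = 208.625.

208.625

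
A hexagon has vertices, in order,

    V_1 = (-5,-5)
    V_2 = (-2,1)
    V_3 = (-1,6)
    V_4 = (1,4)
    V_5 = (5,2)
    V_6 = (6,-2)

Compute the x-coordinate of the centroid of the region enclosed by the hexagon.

Apply the shoelace (surveyor's) formula. First the cross-terms c_i = x_i·y_{i+1} − x_{i+1}·y_i:
  -15, -11, -10, -18, -22, -40  ⇒  2A = -116, A = -58.
Then Σ (x_i + x_{i+1})·c_i = -252, so x̄ = -252 / (6·(-58)) = 21/29.

21/29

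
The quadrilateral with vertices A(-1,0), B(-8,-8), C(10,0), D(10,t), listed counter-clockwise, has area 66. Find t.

Write out the shoelace sum; only the two edges meeting at D involve t:
2·Area = [(10·t − 10·0) + (10·0 − (-1)·t)] + 88
       = 11·t + 88 = 132
⇒ t = 4.

4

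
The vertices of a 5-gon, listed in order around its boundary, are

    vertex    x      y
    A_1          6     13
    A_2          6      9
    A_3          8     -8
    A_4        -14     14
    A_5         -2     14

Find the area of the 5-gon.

211

Apply the shoelace formula: 2A = Σ (x_i·y_{i+1} − x_{i+1}·y_i), indices taken mod 5.
A_1→A_2: (6)(9) − (6)(13) = -24
A_2→A_3: (6)(-8) − (8)(9) = -120
A_3→A_4: (8)(14) − (-14)(-8) = 0
A_4→A_5: (-14)(14) − (-2)(14) = -168
A_5→A_1: (-2)(13) − (6)(14) = -110
Σ = -422
Area = |Σ|/2 = 211.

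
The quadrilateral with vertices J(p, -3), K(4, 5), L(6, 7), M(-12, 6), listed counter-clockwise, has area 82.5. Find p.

1

The doubled signed area Σ (x_i y_{i+1} − x_{i+1} y_i) is linear in p.
With p=0 it equals 166; the coefficient of p is -1 (from the two edges through J).
So -1·p + 166 = 2·82.5 = 165 ⇒ p = 1.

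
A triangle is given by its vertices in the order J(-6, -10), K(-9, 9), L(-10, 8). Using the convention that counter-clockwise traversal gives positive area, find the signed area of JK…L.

11

Apply Gauss's area formula: 2A = Σ (x_i·y_{i+1} − x_{i+1}·y_i), indices taken mod 3.
Σ = (-144) + (18) + (148) = 22
Signed area = Σ/2 = 11 (positive ⇒ counter-clockwise traversal).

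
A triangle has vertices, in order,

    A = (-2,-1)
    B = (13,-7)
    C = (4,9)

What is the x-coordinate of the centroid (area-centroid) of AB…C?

Apply the surveyor's formula. First the cross-terms c_i = x_i·y_{i+1} − x_{i+1}·y_i:
  27, 145, 14  ⇒  2A = 186, A = 93.
Then Σ (x_i + x_{i+1})·c_i = 2790, so x̄ = 2790 / (6·93) = 5.

5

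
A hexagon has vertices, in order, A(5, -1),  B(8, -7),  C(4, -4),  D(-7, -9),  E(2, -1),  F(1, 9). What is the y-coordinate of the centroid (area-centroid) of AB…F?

-626/291

Apply the shoelace formula. First the cross-terms c_i = x_i·y_{i+1} − x_{i+1}·y_i:
  -27, -4, -64, 25, 19, -46  ⇒  2A = -97, A = -48.5.
Then Σ (y_i + y_{i+1})·c_i = 626, so ȳ = 626 / (6·(-48.5)) = -626/291.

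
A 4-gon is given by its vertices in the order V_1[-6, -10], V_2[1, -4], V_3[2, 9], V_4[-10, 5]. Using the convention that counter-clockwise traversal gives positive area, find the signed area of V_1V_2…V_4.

Apply the shoelace formula: 2A = Σ (x_i·y_{i+1} − x_{i+1}·y_i), indices taken mod 4.
Σ = (34) + (17) + (100) + (130) = 281
Signed area = Σ/2 = 140.5 (positive ⇒ counter-clockwise traversal).

140.5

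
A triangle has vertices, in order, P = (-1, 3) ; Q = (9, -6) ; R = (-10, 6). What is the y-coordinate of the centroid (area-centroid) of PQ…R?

Apply the shoelace formula. First the cross-terms c_i = x_i·y_{i+1} − x_{i+1}·y_i:
  -21, -6, -24  ⇒  2A = -51, A = -25.5.
Then Σ (y_i + y_{i+1})·c_i = -153, so ȳ = -153 / (6·(-25.5)) = 1.

1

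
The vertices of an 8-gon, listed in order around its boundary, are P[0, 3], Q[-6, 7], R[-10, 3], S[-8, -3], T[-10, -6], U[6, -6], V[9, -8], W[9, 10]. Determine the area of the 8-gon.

216.5

Apply the shoelace (surveyor's) formula: 2A = Σ (x_i·y_{i+1} − x_{i+1}·y_i), indices taken mod 8.
Σ = (18) + (52) + (54) + (18) + (96) + (6) + (162) + (27) = 433
Area = |Σ|/2 = 216.5.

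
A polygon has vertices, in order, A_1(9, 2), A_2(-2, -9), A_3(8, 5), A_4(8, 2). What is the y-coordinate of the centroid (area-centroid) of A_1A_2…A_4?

-115/123

Apply the surveyor's formula. First the cross-terms c_i = x_i·y_{i+1} − x_{i+1}·y_i:
  -77, 62, -24, -2  ⇒  2A = -41, A = -20.5.
Then Σ (y_i + y_{i+1})·c_i = 115, so ȳ = 115 / (6·(-20.5)) = -115/123.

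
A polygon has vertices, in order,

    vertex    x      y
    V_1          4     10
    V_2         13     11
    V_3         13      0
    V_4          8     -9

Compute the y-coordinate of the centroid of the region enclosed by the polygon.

Apply the shoelace formula. First the cross-terms c_i = x_i·y_{i+1} − x_{i+1}·y_i:
  -86, -143, -117, 116  ⇒  2A = -230, A = -115.
Then Σ (y_i + y_{i+1})·c_i = -2210, so ȳ = -2210 / (6·(-115)) = 221/69.

221/69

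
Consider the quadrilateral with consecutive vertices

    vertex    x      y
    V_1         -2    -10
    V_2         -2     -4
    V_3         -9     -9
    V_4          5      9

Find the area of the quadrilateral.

49

Apply the shoelace formula: 2A = Σ (x_i·y_{i+1} − x_{i+1}·y_i), indices taken mod 4.
Σ = (-12) + (-18) + (-36) + (-32) = -98
Area = |Σ|/2 = 49.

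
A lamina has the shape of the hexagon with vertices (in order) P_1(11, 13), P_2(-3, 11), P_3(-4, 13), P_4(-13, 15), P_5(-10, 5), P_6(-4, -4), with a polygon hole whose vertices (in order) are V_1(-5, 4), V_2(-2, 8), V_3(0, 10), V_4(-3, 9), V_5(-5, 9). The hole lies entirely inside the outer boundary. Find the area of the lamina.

Outer boundary:
Σ = (160) + (5) + (109) + (85) + (60) + (-8) = 411
Area = |Σ|/2 = 205.5.
Hole:
Σ = (-32) + (-20) + (30) + (18) + (25) = 21
Area = |Σ|/2 = 10.5.
Net area = 205.5 − 10.5 = 195.

195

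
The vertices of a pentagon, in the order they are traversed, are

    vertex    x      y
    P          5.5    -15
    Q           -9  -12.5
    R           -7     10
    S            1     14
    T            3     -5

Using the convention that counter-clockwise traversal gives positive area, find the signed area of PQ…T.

-276.875

Σ = (-203.75) + (-177.5) + (-108) + (-47) + (-17.5) = -553.75
Signed area = Σ/2 = -276.875 (negative ⇒ clockwise traversal).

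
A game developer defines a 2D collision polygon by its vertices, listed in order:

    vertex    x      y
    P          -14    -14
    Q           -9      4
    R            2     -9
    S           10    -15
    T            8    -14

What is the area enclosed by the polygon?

188.5

Cross-terms: -182, 73, 60, -20, -308  ⇒  Σ = -377
Area = |Σ|/2 = 188.5.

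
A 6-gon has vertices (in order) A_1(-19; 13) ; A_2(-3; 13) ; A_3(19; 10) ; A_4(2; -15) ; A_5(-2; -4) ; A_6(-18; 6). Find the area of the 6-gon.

516

Apply the surveyor's formula: 2A = Σ (x_i·y_{i+1} − x_{i+1}·y_i), indices taken mod 6.
Σ = (-208) + (-277) + (-305) + (-38) + (-84) + (-120) = -1032
Area = |Σ|/2 = 516.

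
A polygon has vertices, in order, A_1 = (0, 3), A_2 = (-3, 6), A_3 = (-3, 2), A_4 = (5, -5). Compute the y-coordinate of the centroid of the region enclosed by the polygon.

44/41

Apply the shoelace (surveyor's) formula. First the cross-terms c_i = x_i·y_{i+1} − x_{i+1}·y_i:
  9, 12, 5, 15  ⇒  2A = 41, A = 20.5.
Then Σ (y_i + y_{i+1})·c_i = 132, so ȳ = 132 / (6·20.5) = 44/41.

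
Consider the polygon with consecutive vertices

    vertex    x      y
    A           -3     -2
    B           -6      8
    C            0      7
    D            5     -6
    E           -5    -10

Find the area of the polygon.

Apply the shoelace (surveyor's) formula: 2A = Σ (x_i·y_{i+1} − x_{i+1}·y_i), indices taken mod 5.
Σ = (-36) + (-42) + (-35) + (-80) + (-20) = -213
Area = |Σ|/2 = 106.5.

106.5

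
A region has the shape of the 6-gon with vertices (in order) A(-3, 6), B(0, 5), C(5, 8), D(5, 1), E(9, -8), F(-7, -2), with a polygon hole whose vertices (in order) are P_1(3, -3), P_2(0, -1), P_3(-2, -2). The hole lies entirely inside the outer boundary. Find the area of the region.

119.5

Outer boundary:
Apply Gauss's area formula: 2A = Σ (x_i·y_{i+1} − x_{i+1}·y_i), indices taken mod 6.
Σ = (-15) + (-25) + (-35) + (-49) + (-74) + (-48) = -246
Area = |Σ|/2 = 123.
Hole:
Apply the shoelace (surveyor's) formula: 2A = Σ (x_i·y_{i+1} − x_{i+1}·y_i), indices taken mod 3.
Cross-terms: -3, -2, 12  ⇒  Σ = 7
Area = |Σ|/2 = 3.5.
Net area = 123 − 3.5 = 119.5.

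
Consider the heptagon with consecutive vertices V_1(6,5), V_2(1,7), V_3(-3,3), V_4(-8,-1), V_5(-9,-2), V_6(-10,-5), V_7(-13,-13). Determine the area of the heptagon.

99

Cross-terms: 37, 24, 27, 7, 25, 65, 13  ⇒  Σ = 198
Area = |Σ|/2 = 99.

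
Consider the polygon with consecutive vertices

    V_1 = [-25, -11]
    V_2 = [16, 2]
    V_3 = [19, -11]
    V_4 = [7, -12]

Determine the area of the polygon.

308

Σ = (126) + (-214) + (-151) + (-377) = -616
Area = |Σ|/2 = 308.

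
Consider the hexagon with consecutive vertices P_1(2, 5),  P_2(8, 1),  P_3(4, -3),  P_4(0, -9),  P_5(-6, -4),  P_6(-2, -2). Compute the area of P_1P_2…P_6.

79

Apply the shoelace (surveyor's) formula: 2A = Σ (x_i·y_{i+1} − x_{i+1}·y_i), indices taken mod 6.
Cross-terms: -38, -28, -36, -54, 4, -6  ⇒  Σ = -158
Area = |Σ|/2 = 79.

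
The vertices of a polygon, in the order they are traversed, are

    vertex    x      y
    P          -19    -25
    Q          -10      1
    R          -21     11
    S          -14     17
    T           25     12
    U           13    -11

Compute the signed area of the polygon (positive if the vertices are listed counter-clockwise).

-1059.5

Apply the surveyor's formula: 2A = Σ (x_i·y_{i+1} − x_{i+1}·y_i), indices taken mod 6.
P→Q: (-19)(1) − (-10)(-25) = -269
Q→R: (-10)(11) − (-21)(1) = -89
R→S: (-21)(17) − (-14)(11) = -203
S→T: (-14)(12) − (25)(17) = -593
T→U: (25)(-11) − (13)(12) = -431
U→P: (13)(-25) − (-19)(-11) = -534
Σ = -2119
Signed area = Σ/2 = -1059.5 (negative ⇒ clockwise traversal).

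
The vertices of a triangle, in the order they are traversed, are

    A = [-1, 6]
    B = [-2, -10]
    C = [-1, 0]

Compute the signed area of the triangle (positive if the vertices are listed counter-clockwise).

3

Cross-terms: 22, -10, -6  ⇒  Σ = 6
Signed area = Σ/2 = 3 (positive ⇒ counter-clockwise traversal).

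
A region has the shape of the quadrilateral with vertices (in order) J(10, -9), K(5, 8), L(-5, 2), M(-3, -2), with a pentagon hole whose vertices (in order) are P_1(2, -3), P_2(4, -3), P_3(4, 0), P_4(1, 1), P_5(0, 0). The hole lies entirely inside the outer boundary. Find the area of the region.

108

Outer boundary:
J→K: (10)(8) − (5)(-9) = 125
K→L: (5)(2) − (-5)(8) = 50
L→M: (-5)(-2) − (-3)(2) = 16
M→J: (-3)(-9) − (10)(-2) = 47
Σ = 238
Area = |Σ|/2 = 119.
Hole:
Apply Gauss's area formula: 2A = Σ (x_i·y_{i+1} − x_{i+1}·y_i), indices taken mod 5.
Σ = (6) + (12) + (4) + (0) + (0) = 22
Area = |Σ|/2 = 11.
Net area = 119 − 11 = 108.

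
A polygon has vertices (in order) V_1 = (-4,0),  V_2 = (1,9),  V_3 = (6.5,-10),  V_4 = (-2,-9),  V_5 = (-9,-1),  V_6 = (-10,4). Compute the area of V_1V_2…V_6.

146

Apply the shoelace formula: 2A = Σ (x_i·y_{i+1} − x_{i+1}·y_i), indices taken mod 6.
Cross-terms: -36, -68.5, -78.5, -79, -46, 16  ⇒  Σ = -292
Area = |Σ|/2 = 146.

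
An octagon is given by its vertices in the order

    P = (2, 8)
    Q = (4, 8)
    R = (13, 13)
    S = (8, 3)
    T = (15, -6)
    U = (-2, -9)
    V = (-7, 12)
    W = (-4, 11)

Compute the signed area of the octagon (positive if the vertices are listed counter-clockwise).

Σ = (-16) + (-52) + (-65) + (-93) + (-147) + (-87) + (-29) + (-54) = -543
Signed area = Σ/2 = -271.5 (negative ⇒ clockwise traversal).

-271.5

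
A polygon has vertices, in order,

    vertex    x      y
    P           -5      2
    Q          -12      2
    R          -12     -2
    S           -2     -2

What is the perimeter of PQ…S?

26

|PQ| = √((-7)² + (0)²) = √49 = 7
|QR| = √((0)² + (-4)²) = √16 = 4
|RS| = √((10)² + (0)²) = √100 = 10
|SP| = √((-3)² + (4)²) = √25 = 5
Perimeter = 7 + 4 + 10 + 5 = 26.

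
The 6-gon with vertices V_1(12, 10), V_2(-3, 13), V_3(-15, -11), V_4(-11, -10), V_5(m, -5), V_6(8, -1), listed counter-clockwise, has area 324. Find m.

Write out the shoelace sum; only the two edges meeting at V_5 involve m:
2·Area = [((-11)·(-5) − m·(-10)) + (m·(-1) − 8·(-5))] + 535
       = 9·m + 630 = 648
⇒ m = 2.

2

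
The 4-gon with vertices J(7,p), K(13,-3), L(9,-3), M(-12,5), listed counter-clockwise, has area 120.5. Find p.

-12

Write out the shoelace sum; only the two edges meeting at J involve p:
2·Area = [((-12)·p − 7·5) + (7·(-3) − 13·p)] + -3
       = -25·p + -59 = 241
⇒ p = -12.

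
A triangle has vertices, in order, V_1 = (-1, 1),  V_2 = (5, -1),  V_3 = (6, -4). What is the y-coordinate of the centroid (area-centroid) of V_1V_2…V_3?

Apply the surveyor's formula. First the cross-terms c_i = x_i·y_{i+1} − x_{i+1}·y_i:
  -4, -14, 2  ⇒  2A = -16, A = -8.
Then Σ (y_i + y_{i+1})·c_i = 64, so ȳ = 64 / (6·(-8)) = -4/3.

-4/3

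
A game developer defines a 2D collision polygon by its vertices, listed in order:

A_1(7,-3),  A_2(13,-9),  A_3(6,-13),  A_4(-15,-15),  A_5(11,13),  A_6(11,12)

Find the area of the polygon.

291

Apply the shoelace formula: 2A = Σ (x_i·y_{i+1} − x_{i+1}·y_i), indices taken mod 6.
Σ = (-24) + (-115) + (-285) + (-30) + (-11) + (-117) = -582
Area = |Σ|/2 = 291.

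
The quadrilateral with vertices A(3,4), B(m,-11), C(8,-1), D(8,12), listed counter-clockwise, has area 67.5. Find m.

Write out the shoelace sum; only the two edges meeting at B involve m:
2·Area = [(3·(-11) − m·4) + (m·(-1) − 8·(-11))] + 100
       = -5·m + 155 = 135
⇒ m = 4.

4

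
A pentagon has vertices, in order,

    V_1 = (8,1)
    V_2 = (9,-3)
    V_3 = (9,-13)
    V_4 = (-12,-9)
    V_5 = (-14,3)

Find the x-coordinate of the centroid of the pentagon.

-99/56

Apply Gauss's area formula. First the cross-terms c_i = x_i·y_{i+1} − x_{i+1}·y_i:
  -33, -90, -237, -162, -38  ⇒  2A = -560, A = -280.
Then Σ (x_i + x_{i+1})·c_i = 2970, so x̄ = 2970 / (6·(-280)) = -99/56.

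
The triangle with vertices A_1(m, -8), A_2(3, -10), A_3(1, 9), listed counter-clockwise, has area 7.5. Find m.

The doubled signed area Σ (x_i y_{i+1} − x_{i+1} y_i) is linear in m.
With m=0 it equals 53; the coefficient of m is -19 (from the two edges through A_1).
So -19·m + 53 = 2·7.5 = 15 ⇒ m = 2.

2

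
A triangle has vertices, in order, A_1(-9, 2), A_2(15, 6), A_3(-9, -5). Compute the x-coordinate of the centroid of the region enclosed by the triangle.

Apply Gauss's area formula. First the cross-terms c_i = x_i·y_{i+1} − x_{i+1}·y_i:
  -84, -21, -63  ⇒  2A = -168, A = -84.
Then Σ (x_i + x_{i+1})·c_i = 504, so x̄ = 504 / (6·(-84)) = -1.

-1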